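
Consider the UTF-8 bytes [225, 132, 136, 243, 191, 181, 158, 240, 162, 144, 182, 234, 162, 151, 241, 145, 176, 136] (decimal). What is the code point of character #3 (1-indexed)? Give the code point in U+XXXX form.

Offset 0: leading byte 0xE1 = 11100001 → 3-byte char #1 = E1 84 88.
Offset 3: leading byte 0xF3 = 11110011 → 4-byte char #2 = F3 BF B5 9E.
Offset 7: leading byte 0xF0 = 11110000 → 4-byte char #3 = F0 A2 90 B6.
Leading byte 0xF0 = 11110000 matches 11110xxx → 4-byte sequence.
Byte 1: 0xF0 = 11110000, payload 000 (3 bits).
Byte 2: 0xA2 = 10100010 (10xxxxxx ✓), payload 100010.
Byte 3: 0x90 = 10010000 (10xxxxxx ✓), payload 010000.
Byte 4: 0xB6 = 10110110 (10xxxxxx ✓), payload 110110.
Concatenate: 000100010010000110110 = 0x22436 (21 bits → U+22436).

U+22436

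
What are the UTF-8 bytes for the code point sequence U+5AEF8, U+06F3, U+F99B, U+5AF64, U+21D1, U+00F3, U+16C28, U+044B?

F1 9A BB B8 DB B3 EF A6 9B F1 9A BD A4 E2 87 91 C3 B3 F0 96 B0 A8 D1 8B

U+5AEF8: 4-byte form → F1 9A BB B8.
U+06F3: 2-byte form → DB B3.
U+F99B: 3-byte form → EF A6 9B.
U+5AF64: 4-byte form → F1 9A BD A4.
U+21D1: 3-byte form → E2 87 91.
U+00F3: 2-byte form → C3 B3.
U+16C28: 4-byte form → F0 96 B0 A8.
U+044B: 2-byte form → D1 8B.
Concatenated (24 bytes): F1 9A BB B8 DB B3 EF A6 9B F1 9A BD A4 E2 87 91 C3 B3 F0 96 B0 A8 D1 8B.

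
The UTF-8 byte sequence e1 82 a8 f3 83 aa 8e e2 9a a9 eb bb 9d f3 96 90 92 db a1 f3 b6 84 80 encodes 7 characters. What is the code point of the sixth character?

Offset 0: leading byte 0xE1 = 11100001 → 3-byte char #1 = E1 82 A8.
Offset 3: leading byte 0xF3 = 11110011 → 4-byte char #2 = F3 83 AA 8E.
Offset 7: leading byte 0xE2 = 11100010 → 3-byte char #3 = E2 9A A9.
Offset 10: leading byte 0xEB = 11101011 → 3-byte char #4 = EB BB 9D.
Offset 13: leading byte 0xF3 = 11110011 → 4-byte char #5 = F3 96 90 92.
Offset 17: leading byte 0xDB = 11011011 → 2-byte char #6 = DB A1.
Leading byte 0xDB = 11011011 matches 110xxxxx → 2-byte sequence.
Byte 1: 0xDB = 11011011, payload 11011 (5 bits).
Byte 2: 0xA1 = 10100001 (10xxxxxx ✓), payload 100001.
Concatenate: 11011100001 = 0x6E1 (11 bits → U+06E1).

U+06E1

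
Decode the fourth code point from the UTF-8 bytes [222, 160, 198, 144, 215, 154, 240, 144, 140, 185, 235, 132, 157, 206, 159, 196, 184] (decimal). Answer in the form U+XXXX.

Offset 0: leading byte 0xDE = 11011110 → 2-byte char #1 = DE A0.
Offset 2: leading byte 0xC6 = 11000110 → 2-byte char #2 = C6 90.
Offset 4: leading byte 0xD7 = 11010111 → 2-byte char #3 = D7 9A.
Offset 6: leading byte 0xF0 = 11110000 → 4-byte char #4 = F0 90 8C B9.
Leading byte 0xF0 = 11110000 matches 11110xxx → 4-byte sequence.
Byte 1: 0xF0 = 11110000, payload 000 (3 bits).
Byte 2: 0x90 = 10010000 (10xxxxxx ✓), payload 010000.
Byte 3: 0x8C = 10001100 (10xxxxxx ✓), payload 001100.
Byte 4: 0xB9 = 10111001 (10xxxxxx ✓), payload 111001.
Concatenate: 000010000001100111001 = 0x10339 (21 bits → U+10339).

U+10339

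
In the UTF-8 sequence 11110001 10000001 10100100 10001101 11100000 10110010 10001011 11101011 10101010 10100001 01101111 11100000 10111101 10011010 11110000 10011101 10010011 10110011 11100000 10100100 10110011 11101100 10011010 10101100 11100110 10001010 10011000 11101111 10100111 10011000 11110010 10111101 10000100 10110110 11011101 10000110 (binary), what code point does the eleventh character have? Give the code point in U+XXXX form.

U+BD136

Offset 0: leading byte 0xF1 = 11110001 → 4-byte char #1 = F1 81 A4 8D.
Offset 4: leading byte 0xE0 = 11100000 → 3-byte char #2 = E0 B2 8B.
Offset 7: leading byte 0xEB = 11101011 → 3-byte char #3 = EB AA A1.
Offset 10: leading byte 0x6F = 01101111 → 1-byte char #4 = 6F.
Offset 11: leading byte 0xE0 = 11100000 → 3-byte char #5 = E0 BD 9A.
Offset 14: leading byte 0xF0 = 11110000 → 4-byte char #6 = F0 9D 93 B3.
Offset 18: leading byte 0xE0 = 11100000 → 3-byte char #7 = E0 A4 B3.
Offset 21: leading byte 0xEC = 11101100 → 3-byte char #8 = EC 9A AC.
Offset 24: leading byte 0xE6 = 11100110 → 3-byte char #9 = E6 8A 98.
Offset 27: leading byte 0xEF = 11101111 → 3-byte char #10 = EF A7 98.
Offset 30: leading byte 0xF2 = 11110010 → 4-byte char #11 = F2 BD 84 B6.
Leading byte 0xF2 = 11110010 matches 11110xxx → 4-byte sequence.
Byte 1: 0xF2 = 11110010, payload 010 (3 bits).
Byte 2: 0xBD = 10111101 (10xxxxxx ✓), payload 111101.
Byte 3: 0x84 = 10000100 (10xxxxxx ✓), payload 000100.
Byte 4: 0xB6 = 10110110 (10xxxxxx ✓), payload 110110.
Concatenate: 010111101000100110110 = 0xBD136 (21 bits → U+BD136).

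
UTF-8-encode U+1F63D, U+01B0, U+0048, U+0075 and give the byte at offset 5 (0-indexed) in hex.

0xB0

U+1F63D → 4-byte form F0 9F 98 BD at offsets 0–3.
U+01B0 → 2-byte form C6 B0 at offsets 4–5.
Offset 5 falls in char 2's range; it's byte 2 of C6 B0 = 0xB0.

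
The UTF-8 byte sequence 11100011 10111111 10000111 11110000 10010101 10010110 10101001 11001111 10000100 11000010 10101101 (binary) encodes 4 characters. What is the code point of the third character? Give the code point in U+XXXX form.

Offset 0: leading byte 0xE3 = 11100011 → 3-byte char #1 = E3 BF 87.
Offset 3: leading byte 0xF0 = 11110000 → 4-byte char #2 = F0 95 96 A9.
Offset 7: leading byte 0xCF = 11001111 → 2-byte char #3 = CF 84.
Leading byte 0xCF = 11001111 matches 110xxxxx → 2-byte sequence.
Byte 1: 0xCF = 11001111, payload 01111 (5 bits).
Byte 2: 0x84 = 10000100 (10xxxxxx ✓), payload 000100.
Concatenate: 01111000100 = 0x3C4 (11 bits → U+03C4).

U+03C4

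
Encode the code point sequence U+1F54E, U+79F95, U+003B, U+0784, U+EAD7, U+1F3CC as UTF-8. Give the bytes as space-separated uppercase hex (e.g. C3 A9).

U+1F54E: 4-byte form → F0 9F 95 8E.
U+79F95: 4-byte form → F1 B9 BE 95.
U+003B: 1-byte form → 3B.
U+0784: 2-byte form → DE 84.
U+EAD7: 3-byte form → EE AB 97.
U+1F3CC: 4-byte form → F0 9F 8F 8C.
Concatenated (18 bytes): F0 9F 95 8E F1 B9 BE 95 3B DE 84 EE AB 97 F0 9F 8F 8C.

F0 9F 95 8E F1 B9 BE 95 3B DE 84 EE AB 97 F0 9F 8F 8C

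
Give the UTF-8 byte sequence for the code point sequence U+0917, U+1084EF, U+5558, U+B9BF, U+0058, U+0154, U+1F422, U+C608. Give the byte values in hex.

E0 A4 97 F4 88 93 AF E5 95 98 EB A6 BF 58 C5 94 F0 9F 90 A2 EC 98 88

U+0917: 3-byte form → E0 A4 97.
U+1084EF: 4-byte form → F4 88 93 AF.
U+5558: 3-byte form → E5 95 98.
U+B9BF: 3-byte form → EB A6 BF.
U+0058: 1-byte form → 58.
U+0154: 2-byte form → C5 94.
U+1F422: 4-byte form → F0 9F 90 A2.
U+C608: 3-byte form → EC 98 88.
Concatenated (23 bytes): E0 A4 97 F4 88 93 AF E5 95 98 EB A6 BF 58 C5 94 F0 9F 90 A2 EC 98 88.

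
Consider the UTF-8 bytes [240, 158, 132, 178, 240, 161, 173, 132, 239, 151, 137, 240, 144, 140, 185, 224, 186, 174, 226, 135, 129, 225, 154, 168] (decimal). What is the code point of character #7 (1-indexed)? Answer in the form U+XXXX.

U+16A8

Offset 0: leading byte 0xF0 = 11110000 → 4-byte char #1 = F0 9E 84 B2.
Offset 4: leading byte 0xF0 = 11110000 → 4-byte char #2 = F0 A1 AD 84.
Offset 8: leading byte 0xEF = 11101111 → 3-byte char #3 = EF 97 89.
Offset 11: leading byte 0xF0 = 11110000 → 4-byte char #4 = F0 90 8C B9.
Offset 15: leading byte 0xE0 = 11100000 → 3-byte char #5 = E0 BA AE.
Offset 18: leading byte 0xE2 = 11100010 → 3-byte char #6 = E2 87 81.
Offset 21: leading byte 0xE1 = 11100001 → 3-byte char #7 = E1 9A A8.
Leading byte 0xE1 = 11100001 matches 1110xxxx → 3-byte sequence.
Byte 1: 0xE1 = 11100001, payload 0001 (4 bits).
Byte 2: 0x9A = 10011010 (10xxxxxx ✓), payload 011010.
Byte 3: 0xA8 = 10101000 (10xxxxxx ✓), payload 101000.
Concatenate: 0001011010101000 = 0x16A8 (16 bits → U+16A8).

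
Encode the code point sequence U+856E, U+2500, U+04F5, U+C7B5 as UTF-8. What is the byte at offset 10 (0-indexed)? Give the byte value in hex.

U+856E → 3-byte form E8 95 AE at offsets 0–2.
U+2500 → 3-byte form E2 94 80 at offsets 3–5.
U+04F5 → 2-byte form D3 B5 at offsets 6–7.
U+C7B5 → 3-byte form EC 9E B5 at offsets 8–10.
Offset 10 falls in char 4's range; it's byte 3 of EC 9E B5 = 0xB5.

0xB5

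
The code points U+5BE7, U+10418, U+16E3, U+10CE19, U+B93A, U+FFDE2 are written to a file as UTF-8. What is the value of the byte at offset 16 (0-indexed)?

0xBA

U+5BE7 → 3-byte form E5 AF A7 at offsets 0–2.
U+10418 → 4-byte form F0 90 90 98 at offsets 3–6.
U+16E3 → 3-byte form E1 9B A3 at offsets 7–9.
U+10CE19 → 4-byte form F4 8C B8 99 at offsets 10–13.
U+B93A → 3-byte form EB A4 BA at offsets 14–16.
Offset 16 falls in char 5's range; it's byte 3 of EB A4 BA = 0xBA.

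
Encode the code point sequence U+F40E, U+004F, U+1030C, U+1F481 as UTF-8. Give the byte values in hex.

EF 90 8E 4F F0 90 8C 8C F0 9F 92 81

U+F40E: 3-byte form → EF 90 8E.
U+004F: 1-byte form → 4F.
U+1030C: 4-byte form → F0 90 8C 8C.
U+1F481: 4-byte form → F0 9F 92 81.
Concatenated (12 bytes): EF 90 8E 4F F0 90 8C 8C F0 9F 92 81.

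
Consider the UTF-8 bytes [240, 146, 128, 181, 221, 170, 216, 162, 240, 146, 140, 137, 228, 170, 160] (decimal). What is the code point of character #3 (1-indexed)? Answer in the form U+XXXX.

U+0622

Offset 0: leading byte 0xF0 = 11110000 → 4-byte char #1 = F0 92 80 B5.
Offset 4: leading byte 0xDD = 11011101 → 2-byte char #2 = DD AA.
Offset 6: leading byte 0xD8 = 11011000 → 2-byte char #3 = D8 A2.
Leading byte 0xD8 = 11011000 matches 110xxxxx → 2-byte sequence.
Byte 1: 0xD8 = 11011000, payload 11000 (5 bits).
Byte 2: 0xA2 = 10100010 (10xxxxxx ✓), payload 100010.
Concatenate: 11000100010 = 0x622 (11 bits → U+0622).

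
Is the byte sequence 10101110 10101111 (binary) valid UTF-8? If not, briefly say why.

invalid (continuation byte with no leading byte)

Byte 0xAE = 10101110 has the form 10xxxxxx — a continuation byte — but there is no preceding leading byte.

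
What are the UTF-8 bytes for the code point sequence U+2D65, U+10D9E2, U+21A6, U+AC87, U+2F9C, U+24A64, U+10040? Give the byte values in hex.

U+2D65: 3-byte form → E2 B5 A5.
U+10D9E2: 4-byte form → F4 8D A7 A2.
U+21A6: 3-byte form → E2 86 A6.
U+AC87: 3-byte form → EA B2 87.
U+2F9C: 3-byte form → E2 BE 9C.
U+24A64: 4-byte form → F0 A4 A9 A4.
U+10040: 4-byte form → F0 90 81 80.
Concatenated (24 bytes): E2 B5 A5 F4 8D A7 A2 E2 86 A6 EA B2 87 E2 BE 9C F0 A4 A9 A4 F0 90 81 80.

E2 B5 A5 F4 8D A7 A2 E2 86 A6 EA B2 87 E2 BE 9C F0 A4 A9 A4 F0 90 81 80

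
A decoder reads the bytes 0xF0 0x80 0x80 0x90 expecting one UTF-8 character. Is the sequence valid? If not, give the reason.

invalid (overlong encoding)

Leading byte 0xF0 = 11110000 → 4-byte form.
Continuation bytes all match 10xxxxxx. Payload decodes to 0x10.
But 0x10 < 0x10000, the minimum for a 4-byte sequence — this is an overlong encoding.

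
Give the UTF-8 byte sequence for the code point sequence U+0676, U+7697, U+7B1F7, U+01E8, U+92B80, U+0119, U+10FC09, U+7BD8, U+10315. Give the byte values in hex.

U+0676: 2-byte form → D9 B6.
U+7697: 3-byte form → E7 9A 97.
U+7B1F7: 4-byte form → F1 BB 87 B7.
U+01E8: 2-byte form → C7 A8.
U+92B80: 4-byte form → F2 92 AE 80.
U+0119: 2-byte form → C4 99.
U+10FC09: 4-byte form → F4 8F B0 89.
U+7BD8: 3-byte form → E7 AF 98.
U+10315: 4-byte form → F0 90 8C 95.
Concatenated (28 bytes): D9 B6 E7 9A 97 F1 BB 87 B7 C7 A8 F2 92 AE 80 C4 99 F4 8F B0 89 E7 AF 98 F0 90 8C 95.

D9 B6 E7 9A 97 F1 BB 87 B7 C7 A8 F2 92 AE 80 C4 99 F4 8F B0 89 E7 AF 98 F0 90 8C 95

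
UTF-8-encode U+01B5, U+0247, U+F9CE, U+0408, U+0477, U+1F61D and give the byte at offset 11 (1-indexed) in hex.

1-indexed offset 11 is 0-indexed offset 10.
U+01B5 → 2-byte form C6 B5 at offsets 0–1.
U+0247 → 2-byte form C9 87 at offsets 2–3.
U+F9CE → 3-byte form EF A7 8E at offsets 4–6.
U+0408 → 2-byte form D0 88 at offsets 7–8.
U+0477 → 2-byte form D1 B7 at offsets 9–10.
Offset 10 falls in char 5's range; it's byte 2 of D1 B7 = 0xB7.

0xB7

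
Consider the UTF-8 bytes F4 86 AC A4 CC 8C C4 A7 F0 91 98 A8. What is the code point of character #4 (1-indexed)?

U+11628

Offset 0: leading byte 0xF4 = 11110100 → 4-byte char #1 = F4 86 AC A4.
Offset 4: leading byte 0xCC = 11001100 → 2-byte char #2 = CC 8C.
Offset 6: leading byte 0xC4 = 11000100 → 2-byte char #3 = C4 A7.
Offset 8: leading byte 0xF0 = 11110000 → 4-byte char #4 = F0 91 98 A8.
Leading byte 0xF0 = 11110000 matches 11110xxx → 4-byte sequence.
Byte 1: 0xF0 = 11110000, payload 000 (3 bits).
Byte 2: 0x91 = 10010001 (10xxxxxx ✓), payload 010001.
Byte 3: 0x98 = 10011000 (10xxxxxx ✓), payload 011000.
Byte 4: 0xA8 = 10101000 (10xxxxxx ✓), payload 101000.
Concatenate: 000010001011000101000 = 0x11628 (21 bits → U+11628).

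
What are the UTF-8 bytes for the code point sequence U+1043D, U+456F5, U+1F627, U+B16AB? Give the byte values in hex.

F0 90 90 BD F1 85 9B B5 F0 9F 98 A7 F2 B1 9A AB

U+1043D: 4-byte form → F0 90 90 BD.
U+456F5: 4-byte form → F1 85 9B B5.
U+1F627: 4-byte form → F0 9F 98 A7.
U+B16AB: 4-byte form → F2 B1 9A AB.
Concatenated (16 bytes): F0 90 90 BD F1 85 9B B5 F0 9F 98 A7 F2 B1 9A AB.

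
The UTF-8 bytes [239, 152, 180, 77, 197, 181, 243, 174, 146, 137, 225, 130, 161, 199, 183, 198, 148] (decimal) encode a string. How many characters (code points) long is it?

7

Byte at offset 0: 0xEF = 11101111 → 3-byte char (#1). Advance 3.
Byte at offset 3: 0x4D = 01001101 → 1-byte char (#2). Advance 1.
Byte at offset 4: 0xC5 = 11000101 → 2-byte char (#3). Advance 2.
Byte at offset 6: 0xF3 = 11110011 → 4-byte char (#4). Advance 4.
Byte at offset 10: 0xE1 = 11100001 → 3-byte char (#5). Advance 3.
Byte at offset 13: 0xC7 = 11000111 → 2-byte char (#6). Advance 2.
Byte at offset 15: 0xC6 = 11000110 → 2-byte char (#7). Advance 2.
Reached end at offset 17 after 7 code points.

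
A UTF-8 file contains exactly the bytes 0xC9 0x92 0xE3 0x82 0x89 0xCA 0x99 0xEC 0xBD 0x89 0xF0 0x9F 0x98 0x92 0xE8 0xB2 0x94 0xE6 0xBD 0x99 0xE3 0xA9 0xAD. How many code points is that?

8

Byte at offset 0: 0xC9 = 11001001 → 2-byte char (#1). Advance 2.
Byte at offset 2: 0xE3 = 11100011 → 3-byte char (#2). Advance 3.
Byte at offset 5: 0xCA = 11001010 → 2-byte char (#3). Advance 2.
Byte at offset 7: 0xEC = 11101100 → 3-byte char (#4). Advance 3.
Byte at offset 10: 0xF0 = 11110000 → 4-byte char (#5). Advance 4.
Byte at offset 14: 0xE8 = 11101000 → 3-byte char (#6). Advance 3.
Byte at offset 17: 0xE6 = 11100110 → 3-byte char (#7). Advance 3.
Byte at offset 20: 0xE3 = 11100011 → 3-byte char (#8). Advance 3.
Reached end at offset 23 after 8 code points.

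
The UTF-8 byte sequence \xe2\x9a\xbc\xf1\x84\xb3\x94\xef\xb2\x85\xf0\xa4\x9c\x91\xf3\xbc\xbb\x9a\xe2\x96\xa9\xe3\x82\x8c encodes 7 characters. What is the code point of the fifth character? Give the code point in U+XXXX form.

U+FCEDA

Offset 0: leading byte 0xE2 = 11100010 → 3-byte char #1 = E2 9A BC.
Offset 3: leading byte 0xF1 = 11110001 → 4-byte char #2 = F1 84 B3 94.
Offset 7: leading byte 0xEF = 11101111 → 3-byte char #3 = EF B2 85.
Offset 10: leading byte 0xF0 = 11110000 → 4-byte char #4 = F0 A4 9C 91.
Offset 14: leading byte 0xF3 = 11110011 → 4-byte char #5 = F3 BC BB 9A.
Leading byte 0xF3 = 11110011 matches 11110xxx → 4-byte sequence.
Byte 1: 0xF3 = 11110011, payload 011 (3 bits).
Byte 2: 0xBC = 10111100 (10xxxxxx ✓), payload 111100.
Byte 3: 0xBB = 10111011 (10xxxxxx ✓), payload 111011.
Byte 4: 0x9A = 10011010 (10xxxxxx ✓), payload 011010.
Concatenate: 011111100111011011010 = 0xFCEDA (21 bits → U+FCEDA).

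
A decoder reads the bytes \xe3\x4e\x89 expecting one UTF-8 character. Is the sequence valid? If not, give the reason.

Leading byte 0xE3 = 11100011 → 3-byte form.
Byte 2 is 0x4E = 01001110, which is not 10xxxxxx — expected a continuation byte.

invalid (non-continuation byte where continuation expected)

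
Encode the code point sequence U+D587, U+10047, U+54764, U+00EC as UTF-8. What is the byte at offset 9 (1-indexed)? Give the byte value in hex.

0x94

1-indexed offset 9 is 0-indexed offset 8.
U+D587 → 3-byte form ED 96 87 at offsets 0–2.
U+10047 → 4-byte form F0 90 81 87 at offsets 3–6.
U+54764 → 4-byte form F1 94 9D A4 at offsets 7–10.
Offset 8 falls in char 3's range; it's byte 2 of F1 94 9D A4 = 0x94.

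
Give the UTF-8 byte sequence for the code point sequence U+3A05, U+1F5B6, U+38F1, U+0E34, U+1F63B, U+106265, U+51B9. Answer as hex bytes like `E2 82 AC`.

E3 A8 85 F0 9F 96 B6 E3 A3 B1 E0 B8 B4 F0 9F 98 BB F4 86 89 A5 E5 86 B9

U+3A05: 3-byte form → E3 A8 85.
U+1F5B6: 4-byte form → F0 9F 96 B6.
U+38F1: 3-byte form → E3 A3 B1.
U+0E34: 3-byte form → E0 B8 B4.
U+1F63B: 4-byte form → F0 9F 98 BB.
U+106265: 4-byte form → F4 86 89 A5.
U+51B9: 3-byte form → E5 86 B9.
Concatenated (24 bytes): E3 A8 85 F0 9F 96 B6 E3 A3 B1 E0 B8 B4 F0 9F 98 BB F4 86 89 A5 E5 86 B9.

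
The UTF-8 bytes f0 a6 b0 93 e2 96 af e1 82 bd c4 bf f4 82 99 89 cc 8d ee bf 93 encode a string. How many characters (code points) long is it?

7

Byte at offset 0: 0xF0 = 11110000 → 4-byte char (#1). Advance 4.
Byte at offset 4: 0xE2 = 11100010 → 3-byte char (#2). Advance 3.
Byte at offset 7: 0xE1 = 11100001 → 3-byte char (#3). Advance 3.
Byte at offset 10: 0xC4 = 11000100 → 2-byte char (#4). Advance 2.
Byte at offset 12: 0xF4 = 11110100 → 4-byte char (#5). Advance 4.
Byte at offset 16: 0xCC = 11001100 → 2-byte char (#6). Advance 2.
Byte at offset 18: 0xEE = 11101110 → 3-byte char (#7). Advance 3.
Reached end at offset 21 after 7 code points.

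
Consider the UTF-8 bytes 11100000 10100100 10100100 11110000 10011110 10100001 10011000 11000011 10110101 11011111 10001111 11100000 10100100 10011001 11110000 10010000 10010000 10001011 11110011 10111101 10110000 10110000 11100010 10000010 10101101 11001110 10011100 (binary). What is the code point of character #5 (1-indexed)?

U+0919

Offset 0: leading byte 0xE0 = 11100000 → 3-byte char #1 = E0 A4 A4.
Offset 3: leading byte 0xF0 = 11110000 → 4-byte char #2 = F0 9E A1 98.
Offset 7: leading byte 0xC3 = 11000011 → 2-byte char #3 = C3 B5.
Offset 9: leading byte 0xDF = 11011111 → 2-byte char #4 = DF 8F.
Offset 11: leading byte 0xE0 = 11100000 → 3-byte char #5 = E0 A4 99.
Leading byte 0xE0 = 11100000 matches 1110xxxx → 3-byte sequence.
Byte 1: 0xE0 = 11100000, payload 0000 (4 bits).
Byte 2: 0xA4 = 10100100 (10xxxxxx ✓), payload 100100.
Byte 3: 0x99 = 10011001 (10xxxxxx ✓), payload 011001.
Concatenate: 0000100100011001 = 0x919 (16 bits → U+0919).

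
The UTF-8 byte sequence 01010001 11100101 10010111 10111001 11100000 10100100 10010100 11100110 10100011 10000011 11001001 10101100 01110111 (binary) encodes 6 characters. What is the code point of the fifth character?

U+026C

Offset 0: leading byte 0x51 = 01010001 → 1-byte char #1 = 51.
Offset 1: leading byte 0xE5 = 11100101 → 3-byte char #2 = E5 97 B9.
Offset 4: leading byte 0xE0 = 11100000 → 3-byte char #3 = E0 A4 94.
Offset 7: leading byte 0xE6 = 11100110 → 3-byte char #4 = E6 A3 83.
Offset 10: leading byte 0xC9 = 11001001 → 2-byte char #5 = C9 AC.
Leading byte 0xC9 = 11001001 matches 110xxxxx → 2-byte sequence.
Byte 1: 0xC9 = 11001001, payload 01001 (5 bits).
Byte 2: 0xAC = 10101100 (10xxxxxx ✓), payload 101100.
Concatenate: 01001101100 = 0x26C (11 bits → U+026C).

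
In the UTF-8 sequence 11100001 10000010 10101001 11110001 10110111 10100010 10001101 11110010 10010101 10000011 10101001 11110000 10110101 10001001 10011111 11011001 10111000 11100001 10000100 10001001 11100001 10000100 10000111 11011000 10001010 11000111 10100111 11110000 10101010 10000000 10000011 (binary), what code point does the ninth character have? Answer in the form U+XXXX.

Offset 0: leading byte 0xE1 = 11100001 → 3-byte char #1 = E1 82 A9.
Offset 3: leading byte 0xF1 = 11110001 → 4-byte char #2 = F1 B7 A2 8D.
Offset 7: leading byte 0xF2 = 11110010 → 4-byte char #3 = F2 95 83 A9.
Offset 11: leading byte 0xF0 = 11110000 → 4-byte char #4 = F0 B5 89 9F.
Offset 15: leading byte 0xD9 = 11011001 → 2-byte char #5 = D9 B8.
Offset 17: leading byte 0xE1 = 11100001 → 3-byte char #6 = E1 84 89.
Offset 20: leading byte 0xE1 = 11100001 → 3-byte char #7 = E1 84 87.
Offset 23: leading byte 0xD8 = 11011000 → 2-byte char #8 = D8 8A.
Offset 25: leading byte 0xC7 = 11000111 → 2-byte char #9 = C7 A7.
Leading byte 0xC7 = 11000111 matches 110xxxxx → 2-byte sequence.
Byte 1: 0xC7 = 11000111, payload 00111 (5 bits).
Byte 2: 0xA7 = 10100111 (10xxxxxx ✓), payload 100111.
Concatenate: 00111100111 = 0x1E7 (11 bits → U+01E7).

U+01E7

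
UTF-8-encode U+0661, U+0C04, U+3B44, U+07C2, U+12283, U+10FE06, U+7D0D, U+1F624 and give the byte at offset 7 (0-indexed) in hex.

U+0661 → 2-byte form D9 A1 at offsets 0–1.
U+0C04 → 3-byte form E0 B0 84 at offsets 2–4.
U+3B44 → 3-byte form E3 AD 84 at offsets 5–7.
Offset 7 falls in char 3's range; it's byte 3 of E3 AD 84 = 0x84.

0x84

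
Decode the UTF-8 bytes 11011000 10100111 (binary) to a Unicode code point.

U+0627

Leading byte 0xD8 = 11011000 matches 110xxxxx → 2-byte sequence.
Byte 1: 0xD8 = 11011000, payload 11000 (5 bits).
Byte 2: 0xA7 = 10100111 (10xxxxxx ✓), payload 100111.
Concatenate: 11000100111 = 0x627 (11 bits → U+0627).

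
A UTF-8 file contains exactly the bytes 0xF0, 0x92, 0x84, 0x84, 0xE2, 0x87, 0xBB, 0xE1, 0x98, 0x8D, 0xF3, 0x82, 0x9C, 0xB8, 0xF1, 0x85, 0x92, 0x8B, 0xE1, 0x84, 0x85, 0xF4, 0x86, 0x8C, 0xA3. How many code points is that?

Byte at offset 0: 0xF0 = 11110000 → 4-byte char (#1). Advance 4.
Byte at offset 4: 0xE2 = 11100010 → 3-byte char (#2). Advance 3.
Byte at offset 7: 0xE1 = 11100001 → 3-byte char (#3). Advance 3.
Byte at offset 10: 0xF3 = 11110011 → 4-byte char (#4). Advance 4.
Byte at offset 14: 0xF1 = 11110001 → 4-byte char (#5). Advance 4.
Byte at offset 18: 0xE1 = 11100001 → 3-byte char (#6). Advance 3.
Byte at offset 21: 0xF4 = 11110100 → 4-byte char (#7). Advance 4.
Reached end at offset 25 after 7 code points.

7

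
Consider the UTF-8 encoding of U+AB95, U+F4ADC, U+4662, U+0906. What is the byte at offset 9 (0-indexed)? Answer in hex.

U+AB95 → 3-byte form EA AE 95 at offsets 0–2.
U+F4ADC → 4-byte form F3 B4 AB 9C at offsets 3–6.
U+4662 → 3-byte form E4 99 A2 at offsets 7–9.
Offset 9 falls in char 3's range; it's byte 3 of E4 99 A2 = 0xA2.

0xA2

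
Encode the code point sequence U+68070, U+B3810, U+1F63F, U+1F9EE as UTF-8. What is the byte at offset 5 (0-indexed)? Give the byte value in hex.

U+68070 → 4-byte form F1 A8 81 B0 at offsets 0–3.
U+B3810 → 4-byte form F2 B3 A0 90 at offsets 4–7.
Offset 5 falls in char 2's range; it's byte 2 of F2 B3 A0 90 = 0xB3.

0xB3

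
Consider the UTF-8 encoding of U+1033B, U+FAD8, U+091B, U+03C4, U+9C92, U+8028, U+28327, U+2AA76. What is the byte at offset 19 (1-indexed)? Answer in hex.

1-indexed offset 19 is 0-indexed offset 18.
U+1033B → 4-byte form F0 90 8C BB at offsets 0–3.
U+FAD8 → 3-byte form EF AB 98 at offsets 4–6.
U+091B → 3-byte form E0 A4 9B at offsets 7–9.
U+03C4 → 2-byte form CF 84 at offsets 10–11.
U+9C92 → 3-byte form E9 B2 92 at offsets 12–14.
U+8028 → 3-byte form E8 80 A8 at offsets 15–17.
U+28327 → 4-byte form F0 A8 8C A7 at offsets 18–21.
Offset 18 falls in char 7's range; it's byte 1 of F0 A8 8C A7 = 0xF0.

0xF0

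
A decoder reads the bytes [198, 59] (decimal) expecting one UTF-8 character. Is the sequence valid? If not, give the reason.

invalid (non-continuation byte where continuation expected)

Leading byte 0xC6 = 11000110 → 2-byte form.
Byte 2 is 0x3B = 00111011, which is not 10xxxxxx — expected a continuation byte.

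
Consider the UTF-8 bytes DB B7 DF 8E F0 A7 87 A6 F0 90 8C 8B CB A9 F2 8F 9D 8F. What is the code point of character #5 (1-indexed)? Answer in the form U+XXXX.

U+02E9

Offset 0: leading byte 0xDB = 11011011 → 2-byte char #1 = DB B7.
Offset 2: leading byte 0xDF = 11011111 → 2-byte char #2 = DF 8E.
Offset 4: leading byte 0xF0 = 11110000 → 4-byte char #3 = F0 A7 87 A6.
Offset 8: leading byte 0xF0 = 11110000 → 4-byte char #4 = F0 90 8C 8B.
Offset 12: leading byte 0xCB = 11001011 → 2-byte char #5 = CB A9.
Leading byte 0xCB = 11001011 matches 110xxxxx → 2-byte sequence.
Byte 1: 0xCB = 11001011, payload 01011 (5 bits).
Byte 2: 0xA9 = 10101001 (10xxxxxx ✓), payload 101001.
Concatenate: 01011101001 = 0x2E9 (11 bits → U+02E9).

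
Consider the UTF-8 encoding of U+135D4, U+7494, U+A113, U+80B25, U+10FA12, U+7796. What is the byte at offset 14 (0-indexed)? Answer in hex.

0xF4

U+135D4 → 4-byte form F0 93 97 94 at offsets 0–3.
U+7494 → 3-byte form E7 92 94 at offsets 4–6.
U+A113 → 3-byte form EA 84 93 at offsets 7–9.
U+80B25 → 4-byte form F2 80 AC A5 at offsets 10–13.
U+10FA12 → 4-byte form F4 8F A8 92 at offsets 14–17.
Offset 14 falls in char 5's range; it's byte 1 of F4 8F A8 92 = 0xF4.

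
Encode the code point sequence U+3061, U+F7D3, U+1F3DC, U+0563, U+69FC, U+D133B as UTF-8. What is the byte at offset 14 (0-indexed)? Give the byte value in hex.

0xBC

U+3061 → 3-byte form E3 81 A1 at offsets 0–2.
U+F7D3 → 3-byte form EF 9F 93 at offsets 3–5.
U+1F3DC → 4-byte form F0 9F 8F 9C at offsets 6–9.
U+0563 → 2-byte form D5 A3 at offsets 10–11.
U+69FC → 3-byte form E6 A7 BC at offsets 12–14.
Offset 14 falls in char 5's range; it's byte 3 of E6 A7 BC = 0xBC.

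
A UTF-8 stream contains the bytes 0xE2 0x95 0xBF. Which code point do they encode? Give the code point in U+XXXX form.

U+257F

Leading byte 0xE2 = 11100010 matches 1110xxxx → 3-byte sequence.
Byte 1: 0xE2 = 11100010, payload 0010 (4 bits).
Byte 2: 0x95 = 10010101 (10xxxxxx ✓), payload 010101.
Byte 3: 0xBF = 10111111 (10xxxxxx ✓), payload 111111.
Concatenate: 0010010101111111 = 0x257F (16 bits → U+257F).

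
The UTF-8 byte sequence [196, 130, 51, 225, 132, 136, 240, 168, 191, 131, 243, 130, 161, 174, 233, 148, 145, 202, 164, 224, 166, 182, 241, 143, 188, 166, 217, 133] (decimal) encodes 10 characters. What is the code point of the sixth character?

U+9511

Offset 0: leading byte 0xC4 = 11000100 → 2-byte char #1 = C4 82.
Offset 2: leading byte 0x33 = 00110011 → 1-byte char #2 = 33.
Offset 3: leading byte 0xE1 = 11100001 → 3-byte char #3 = E1 84 88.
Offset 6: leading byte 0xF0 = 11110000 → 4-byte char #4 = F0 A8 BF 83.
Offset 10: leading byte 0xF3 = 11110011 → 4-byte char #5 = F3 82 A1 AE.
Offset 14: leading byte 0xE9 = 11101001 → 3-byte char #6 = E9 94 91.
Leading byte 0xE9 = 11101001 matches 1110xxxx → 3-byte sequence.
Byte 1: 0xE9 = 11101001, payload 1001 (4 bits).
Byte 2: 0x94 = 10010100 (10xxxxxx ✓), payload 010100.
Byte 3: 0x91 = 10010001 (10xxxxxx ✓), payload 010001.
Concatenate: 1001010100010001 = 0x9511 (16 bits → U+9511).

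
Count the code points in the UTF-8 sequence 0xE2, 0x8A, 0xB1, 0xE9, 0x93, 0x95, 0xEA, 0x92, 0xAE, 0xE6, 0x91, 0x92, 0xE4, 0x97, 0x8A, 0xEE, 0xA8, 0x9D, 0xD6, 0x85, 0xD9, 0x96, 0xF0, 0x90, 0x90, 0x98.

Byte at offset 0: 0xE2 = 11100010 → 3-byte char (#1). Advance 3.
Byte at offset 3: 0xE9 = 11101001 → 3-byte char (#2). Advance 3.
Byte at offset 6: 0xEA = 11101010 → 3-byte char (#3). Advance 3.
Byte at offset 9: 0xE6 = 11100110 → 3-byte char (#4). Advance 3.
Byte at offset 12: 0xE4 = 11100100 → 3-byte char (#5). Advance 3.
Byte at offset 15: 0xEE = 11101110 → 3-byte char (#6). Advance 3.
Byte at offset 18: 0xD6 = 11010110 → 2-byte char (#7). Advance 2.
Byte at offset 20: 0xD9 = 11011001 → 2-byte char (#8). Advance 2.
Byte at offset 22: 0xF0 = 11110000 → 4-byte char (#9). Advance 4.
Reached end at offset 26 after 9 code points.

9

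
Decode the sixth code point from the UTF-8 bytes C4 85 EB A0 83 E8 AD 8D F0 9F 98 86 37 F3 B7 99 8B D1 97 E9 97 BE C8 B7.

Offset 0: leading byte 0xC4 = 11000100 → 2-byte char #1 = C4 85.
Offset 2: leading byte 0xEB = 11101011 → 3-byte char #2 = EB A0 83.
Offset 5: leading byte 0xE8 = 11101000 → 3-byte char #3 = E8 AD 8D.
Offset 8: leading byte 0xF0 = 11110000 → 4-byte char #4 = F0 9F 98 86.
Offset 12: leading byte 0x37 = 00110111 → 1-byte char #5 = 37.
Offset 13: leading byte 0xF3 = 11110011 → 4-byte char #6 = F3 B7 99 8B.
Leading byte 0xF3 = 11110011 matches 11110xxx → 4-byte sequence.
Byte 1: 0xF3 = 11110011, payload 011 (3 bits).
Byte 2: 0xB7 = 10110111 (10xxxxxx ✓), payload 110111.
Byte 3: 0x99 = 10011001 (10xxxxxx ✓), payload 011001.
Byte 4: 0x8B = 10001011 (10xxxxxx ✓), payload 001011.
Concatenate: 011110111011001001011 = 0xF764B (21 bits → U+F764B).

U+F764B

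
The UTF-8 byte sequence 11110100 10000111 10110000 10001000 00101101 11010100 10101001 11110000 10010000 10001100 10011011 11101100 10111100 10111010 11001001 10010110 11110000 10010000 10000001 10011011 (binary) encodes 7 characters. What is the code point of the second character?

Offset 0: leading byte 0xF4 = 11110100 → 4-byte char #1 = F4 87 B0 88.
Offset 4: leading byte 0x2D = 00101101 → 1-byte char #2 = 2D.
Leading byte 0x2D = 00101101 matches 0xxxxxxx → 1-byte sequence.
Byte 1: 0x2D = 00101101, payload 0101101 (7 bits).
Concatenate: 0101101 = 0x2D (7 bits → U+002D).

U+002D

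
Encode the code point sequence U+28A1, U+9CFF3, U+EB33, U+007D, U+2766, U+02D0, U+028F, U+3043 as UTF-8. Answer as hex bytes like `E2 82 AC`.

E2 A2 A1 F2 9C BF B3 EE AC B3 7D E2 9D A6 CB 90 CA 8F E3 81 83

U+28A1: 3-byte form → E2 A2 A1.
U+9CFF3: 4-byte form → F2 9C BF B3.
U+EB33: 3-byte form → EE AC B3.
U+007D: 1-byte form → 7D.
U+2766: 3-byte form → E2 9D A6.
U+02D0: 2-byte form → CB 90.
U+028F: 2-byte form → CA 8F.
U+3043: 3-byte form → E3 81 83.
Concatenated (21 bytes): E2 A2 A1 F2 9C BF B3 EE AC B3 7D E2 9D A6 CB 90 CA 8F E3 81 83.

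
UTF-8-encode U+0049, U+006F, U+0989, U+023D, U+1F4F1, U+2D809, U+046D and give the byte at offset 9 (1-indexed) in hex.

0x9F

1-indexed offset 9 is 0-indexed offset 8.
U+0049 → 1-byte form 49 at offsets 0–0.
U+006F → 1-byte form 6F at offsets 1–1.
U+0989 → 3-byte form E0 A6 89 at offsets 2–4.
U+023D → 2-byte form C8 BD at offsets 5–6.
U+1F4F1 → 4-byte form F0 9F 93 B1 at offsets 7–10.
Offset 8 falls in char 5's range; it's byte 2 of F0 9F 93 B1 = 0x9F.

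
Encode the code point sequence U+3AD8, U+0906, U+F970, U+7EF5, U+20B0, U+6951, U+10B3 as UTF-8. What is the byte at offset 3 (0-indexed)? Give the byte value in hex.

U+3AD8 → 3-byte form E3 AB 98 at offsets 0–2.
U+0906 → 3-byte form E0 A4 86 at offsets 3–5.
Offset 3 falls in char 2's range; it's byte 1 of E0 A4 86 = 0xE0.

0xE0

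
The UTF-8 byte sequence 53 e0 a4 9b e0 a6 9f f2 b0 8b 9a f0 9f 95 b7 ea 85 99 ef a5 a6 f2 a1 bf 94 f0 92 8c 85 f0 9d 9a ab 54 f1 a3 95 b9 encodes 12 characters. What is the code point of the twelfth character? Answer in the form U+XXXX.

U+63579

Offset 0: leading byte 0x53 = 01010011 → 1-byte char #1 = 53.
Offset 1: leading byte 0xE0 = 11100000 → 3-byte char #2 = E0 A4 9B.
Offset 4: leading byte 0xE0 = 11100000 → 3-byte char #3 = E0 A6 9F.
Offset 7: leading byte 0xF2 = 11110010 → 4-byte char #4 = F2 B0 8B 9A.
Offset 11: leading byte 0xF0 = 11110000 → 4-byte char #5 = F0 9F 95 B7.
Offset 15: leading byte 0xEA = 11101010 → 3-byte char #6 = EA 85 99.
Offset 18: leading byte 0xEF = 11101111 → 3-byte char #7 = EF A5 A6.
Offset 21: leading byte 0xF2 = 11110010 → 4-byte char #8 = F2 A1 BF 94.
Offset 25: leading byte 0xF0 = 11110000 → 4-byte char #9 = F0 92 8C 85.
Offset 29: leading byte 0xF0 = 11110000 → 4-byte char #10 = F0 9D 9A AB.
Offset 33: leading byte 0x54 = 01010100 → 1-byte char #11 = 54.
Offset 34: leading byte 0xF1 = 11110001 → 4-byte char #12 = F1 A3 95 B9.
Leading byte 0xF1 = 11110001 matches 11110xxx → 4-byte sequence.
Byte 1: 0xF1 = 11110001, payload 001 (3 bits).
Byte 2: 0xA3 = 10100011 (10xxxxxx ✓), payload 100011.
Byte 3: 0x95 = 10010101 (10xxxxxx ✓), payload 010101.
Byte 4: 0xB9 = 10111001 (10xxxxxx ✓), payload 111001.
Concatenate: 001100011010101111001 = 0x63579 (21 bits → U+63579).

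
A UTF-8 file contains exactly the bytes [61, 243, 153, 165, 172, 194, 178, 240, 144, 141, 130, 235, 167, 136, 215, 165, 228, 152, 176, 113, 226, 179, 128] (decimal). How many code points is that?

9

Byte at offset 0: 0x3D = 00111101 → 1-byte char (#1). Advance 1.
Byte at offset 1: 0xF3 = 11110011 → 4-byte char (#2). Advance 4.
Byte at offset 5: 0xC2 = 11000010 → 2-byte char (#3). Advance 2.
Byte at offset 7: 0xF0 = 11110000 → 4-byte char (#4). Advance 4.
Byte at offset 11: 0xEB = 11101011 → 3-byte char (#5). Advance 3.
Byte at offset 14: 0xD7 = 11010111 → 2-byte char (#6). Advance 2.
Byte at offset 16: 0xE4 = 11100100 → 3-byte char (#7). Advance 3.
Byte at offset 19: 0x71 = 01110001 → 1-byte char (#8). Advance 1.
Byte at offset 20: 0xE2 = 11100010 → 3-byte char (#9). Advance 3.
Reached end at offset 23 after 9 code points.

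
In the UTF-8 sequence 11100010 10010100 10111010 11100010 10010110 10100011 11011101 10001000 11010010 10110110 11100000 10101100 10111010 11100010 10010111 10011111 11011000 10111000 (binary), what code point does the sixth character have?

U+25DF

Offset 0: leading byte 0xE2 = 11100010 → 3-byte char #1 = E2 94 BA.
Offset 3: leading byte 0xE2 = 11100010 → 3-byte char #2 = E2 96 A3.
Offset 6: leading byte 0xDD = 11011101 → 2-byte char #3 = DD 88.
Offset 8: leading byte 0xD2 = 11010010 → 2-byte char #4 = D2 B6.
Offset 10: leading byte 0xE0 = 11100000 → 3-byte char #5 = E0 AC BA.
Offset 13: leading byte 0xE2 = 11100010 → 3-byte char #6 = E2 97 9F.
Leading byte 0xE2 = 11100010 matches 1110xxxx → 3-byte sequence.
Byte 1: 0xE2 = 11100010, payload 0010 (4 bits).
Byte 2: 0x97 = 10010111 (10xxxxxx ✓), payload 010111.
Byte 3: 0x9F = 10011111 (10xxxxxx ✓), payload 011111.
Concatenate: 0010010111011111 = 0x25DF (16 bits → U+25DF).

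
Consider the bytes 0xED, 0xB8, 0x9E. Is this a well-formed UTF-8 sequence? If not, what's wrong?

Structurally a 3-byte sequence; payload = 0xDE1E.
But 0xDE1E is in U+D800–U+DFFF, the surrogate range. Surrogates are not Unicode scalar values and are forbidden in UTF-8.

invalid (encodes a surrogate (U+D800–U+DFFF))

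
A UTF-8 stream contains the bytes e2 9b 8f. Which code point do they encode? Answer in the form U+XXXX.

U+26CF

Leading byte 0xE2 = 11100010 matches 1110xxxx → 3-byte sequence.
Byte 1: 0xE2 = 11100010, payload 0010 (4 bits).
Byte 2: 0x9B = 10011011 (10xxxxxx ✓), payload 011011.
Byte 3: 0x8F = 10001111 (10xxxxxx ✓), payload 001111.
Concatenate: 0010011011001111 = 0x26CF (16 bits → U+26CF).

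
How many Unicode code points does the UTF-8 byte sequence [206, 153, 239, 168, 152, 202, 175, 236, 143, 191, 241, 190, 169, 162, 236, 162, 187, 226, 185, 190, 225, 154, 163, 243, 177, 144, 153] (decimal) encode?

Byte at offset 0: 0xCE = 11001110 → 2-byte char (#1). Advance 2.
Byte at offset 2: 0xEF = 11101111 → 3-byte char (#2). Advance 3.
Byte at offset 5: 0xCA = 11001010 → 2-byte char (#3). Advance 2.
Byte at offset 7: 0xEC = 11101100 → 3-byte char (#4). Advance 3.
Byte at offset 10: 0xF1 = 11110001 → 4-byte char (#5). Advance 4.
Byte at offset 14: 0xEC = 11101100 → 3-byte char (#6). Advance 3.
Byte at offset 17: 0xE2 = 11100010 → 3-byte char (#7). Advance 3.
Byte at offset 20: 0xE1 = 11100001 → 3-byte char (#8). Advance 3.
Byte at offset 23: 0xF3 = 11110011 → 4-byte char (#9). Advance 4.
Reached end at offset 27 after 9 code points.

9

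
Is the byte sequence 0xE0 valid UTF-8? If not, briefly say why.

invalid (sequence truncated)

Leading byte 0xE0 = 11100000 → 3-byte form, but only 1 byte is present.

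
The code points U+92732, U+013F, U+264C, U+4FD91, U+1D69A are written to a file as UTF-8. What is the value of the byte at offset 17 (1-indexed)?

0x9A

1-indexed offset 17 is 0-indexed offset 16.
U+92732 → 4-byte form F2 92 9C B2 at offsets 0–3.
U+013F → 2-byte form C4 BF at offsets 4–5.
U+264C → 3-byte form E2 99 8C at offsets 6–8.
U+4FD91 → 4-byte form F1 8F B6 91 at offsets 9–12.
U+1D69A → 4-byte form F0 9D 9A 9A at offsets 13–16.
Offset 16 falls in char 5's range; it's byte 4 of F0 9D 9A 9A = 0x9A.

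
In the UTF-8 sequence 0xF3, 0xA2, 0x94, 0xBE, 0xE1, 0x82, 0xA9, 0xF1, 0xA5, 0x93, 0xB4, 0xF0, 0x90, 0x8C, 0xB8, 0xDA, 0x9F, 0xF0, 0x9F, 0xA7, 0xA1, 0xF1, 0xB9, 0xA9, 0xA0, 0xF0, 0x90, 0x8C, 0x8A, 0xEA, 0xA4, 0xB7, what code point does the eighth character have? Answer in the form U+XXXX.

U+1030A

Offset 0: leading byte 0xF3 = 11110011 → 4-byte char #1 = F3 A2 94 BE.
Offset 4: leading byte 0xE1 = 11100001 → 3-byte char #2 = E1 82 A9.
Offset 7: leading byte 0xF1 = 11110001 → 4-byte char #3 = F1 A5 93 B4.
Offset 11: leading byte 0xF0 = 11110000 → 4-byte char #4 = F0 90 8C B8.
Offset 15: leading byte 0xDA = 11011010 → 2-byte char #5 = DA 9F.
Offset 17: leading byte 0xF0 = 11110000 → 4-byte char #6 = F0 9F A7 A1.
Offset 21: leading byte 0xF1 = 11110001 → 4-byte char #7 = F1 B9 A9 A0.
Offset 25: leading byte 0xF0 = 11110000 → 4-byte char #8 = F0 90 8C 8A.
Leading byte 0xF0 = 11110000 matches 11110xxx → 4-byte sequence.
Byte 1: 0xF0 = 11110000, payload 000 (3 bits).
Byte 2: 0x90 = 10010000 (10xxxxxx ✓), payload 010000.
Byte 3: 0x8C = 10001100 (10xxxxxx ✓), payload 001100.
Byte 4: 0x8A = 10001010 (10xxxxxx ✓), payload 001010.
Concatenate: 000010000001100001010 = 0x1030A (21 bits → U+1030A).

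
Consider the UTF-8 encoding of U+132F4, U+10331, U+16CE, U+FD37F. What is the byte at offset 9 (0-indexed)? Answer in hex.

U+132F4 → 4-byte form F0 93 8B B4 at offsets 0–3.
U+10331 → 4-byte form F0 90 8C B1 at offsets 4–7.
U+16CE → 3-byte form E1 9B 8E at offsets 8–10.
Offset 9 falls in char 3's range; it's byte 2 of E1 9B 8E = 0x9B.

0x9B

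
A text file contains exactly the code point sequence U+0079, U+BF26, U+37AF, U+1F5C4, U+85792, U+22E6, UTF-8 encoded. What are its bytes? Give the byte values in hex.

79 EB BC A6 E3 9E AF F0 9F 97 84 F2 85 9E 92 E2 8B A6

U+0079: 1-byte form → 79.
U+BF26: 3-byte form → EB BC A6.
U+37AF: 3-byte form → E3 9E AF.
U+1F5C4: 4-byte form → F0 9F 97 84.
U+85792: 4-byte form → F2 85 9E 92.
U+22E6: 3-byte form → E2 8B A6.
Concatenated (18 bytes): 79 EB BC A6 E3 9E AF F0 9F 97 84 F2 85 9E 92 E2 8B A6.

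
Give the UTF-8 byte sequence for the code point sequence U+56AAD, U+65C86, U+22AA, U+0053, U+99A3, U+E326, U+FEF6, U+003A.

F1 96 AA AD F1 A5 B2 86 E2 8A AA 53 E9 A6 A3 EE 8C A6 EF BB B6 3A

U+56AAD: 4-byte form → F1 96 AA AD.
U+65C86: 4-byte form → F1 A5 B2 86.
U+22AA: 3-byte form → E2 8A AA.
U+0053: 1-byte form → 53.
U+99A3: 3-byte form → E9 A6 A3.
U+E326: 3-byte form → EE 8C A6.
U+FEF6: 3-byte form → EF BB B6.
U+003A: 1-byte form → 3A.
Concatenated (22 bytes): F1 96 AA AD F1 A5 B2 86 E2 8A AA 53 E9 A6 A3 EE 8C A6 EF BB B6 3A.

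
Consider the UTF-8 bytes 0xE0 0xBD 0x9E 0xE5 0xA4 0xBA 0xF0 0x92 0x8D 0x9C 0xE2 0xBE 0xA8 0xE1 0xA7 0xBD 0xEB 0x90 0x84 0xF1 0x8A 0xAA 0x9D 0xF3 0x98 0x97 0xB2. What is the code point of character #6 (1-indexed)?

U+B404

Offset 0: leading byte 0xE0 = 11100000 → 3-byte char #1 = E0 BD 9E.
Offset 3: leading byte 0xE5 = 11100101 → 3-byte char #2 = E5 A4 BA.
Offset 6: leading byte 0xF0 = 11110000 → 4-byte char #3 = F0 92 8D 9C.
Offset 10: leading byte 0xE2 = 11100010 → 3-byte char #4 = E2 BE A8.
Offset 13: leading byte 0xE1 = 11100001 → 3-byte char #5 = E1 A7 BD.
Offset 16: leading byte 0xEB = 11101011 → 3-byte char #6 = EB 90 84.
Leading byte 0xEB = 11101011 matches 1110xxxx → 3-byte sequence.
Byte 1: 0xEB = 11101011, payload 1011 (4 bits).
Byte 2: 0x90 = 10010000 (10xxxxxx ✓), payload 010000.
Byte 3: 0x84 = 10000100 (10xxxxxx ✓), payload 000100.
Concatenate: 1011010000000100 = 0xB404 (16 bits → U+B404).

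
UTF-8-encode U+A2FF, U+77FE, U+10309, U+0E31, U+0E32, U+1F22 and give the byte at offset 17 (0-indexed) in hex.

U+A2FF → 3-byte form EA 8B BF at offsets 0–2.
U+77FE → 3-byte form E7 9F BE at offsets 3–5.
U+10309 → 4-byte form F0 90 8C 89 at offsets 6–9.
U+0E31 → 3-byte form E0 B8 B1 at offsets 10–12.
U+0E32 → 3-byte form E0 B8 B2 at offsets 13–15.
U+1F22 → 3-byte form E1 BC A2 at offsets 16–18.
Offset 17 falls in char 6's range; it's byte 2 of E1 BC A2 = 0xBC.

0xBC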